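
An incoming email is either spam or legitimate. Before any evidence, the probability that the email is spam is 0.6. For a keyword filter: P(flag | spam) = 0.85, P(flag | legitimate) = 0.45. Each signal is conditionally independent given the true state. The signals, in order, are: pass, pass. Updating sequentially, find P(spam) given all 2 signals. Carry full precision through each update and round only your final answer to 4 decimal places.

0.1004

Apply Bayes' rule sequentially, carrying P(spam) forward.
After 'pass': P(spam) = 0.15·0.6000 / (0.15·0.6000 + 0.55·0.4000) ≈ 0.2903
After 'pass': P(spam) = 0.15·0.2903 / (0.15·0.2903 + 0.55·0.7097) ≈ 0.1004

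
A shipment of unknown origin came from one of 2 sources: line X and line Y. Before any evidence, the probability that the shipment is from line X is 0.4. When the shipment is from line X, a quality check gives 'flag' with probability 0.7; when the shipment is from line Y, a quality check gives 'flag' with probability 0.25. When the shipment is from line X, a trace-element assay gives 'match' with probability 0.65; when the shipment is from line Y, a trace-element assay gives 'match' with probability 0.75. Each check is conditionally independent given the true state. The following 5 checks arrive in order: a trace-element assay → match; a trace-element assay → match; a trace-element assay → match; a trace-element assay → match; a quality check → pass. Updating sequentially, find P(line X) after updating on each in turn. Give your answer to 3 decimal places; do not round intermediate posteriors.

After a trace-element assay='match': P(line X) = 0.65·0.4000 / (0.65·0.4000 + 0.75·0.6000) ≈ 0.3662
After a trace-element assay='match': P(line X) = 0.65·0.3662 / (0.65·0.3662 + 0.75·0.6338) ≈ 0.3337
After a trace-element assay='match': P(line X) = 0.65·0.3337 / (0.65·0.3337 + 0.75·0.6663) ≈ 0.3026
After a trace-element assay='match': P(line X) = 0.65·0.3026 / (0.65·0.3026 + 0.75·0.6974) ≈ 0.2733
After a quality check='pass': P(line X) = 0.3·0.2733 / (0.3·0.2733 + 0.75·0.7267) ≈ 0.1308

0.131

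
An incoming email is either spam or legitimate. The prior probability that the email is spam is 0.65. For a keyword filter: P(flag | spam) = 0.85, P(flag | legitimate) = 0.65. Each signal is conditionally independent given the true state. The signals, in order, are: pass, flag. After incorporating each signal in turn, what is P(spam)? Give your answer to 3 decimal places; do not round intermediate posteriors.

0.510

After 'pass': P(spam) = 0.15·0.6500 / (0.15·0.6500 + 0.35·0.3500) ≈ 0.4432
After 'flag': P(spam) = 0.85·0.4432 / (0.85·0.4432 + 0.65·0.5568) ≈ 0.5100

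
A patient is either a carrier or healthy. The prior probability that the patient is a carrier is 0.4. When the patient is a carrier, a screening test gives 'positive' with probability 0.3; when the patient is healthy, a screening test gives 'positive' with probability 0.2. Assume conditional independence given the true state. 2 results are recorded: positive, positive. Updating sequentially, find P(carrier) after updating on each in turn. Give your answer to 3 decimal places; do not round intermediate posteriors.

After 'positive': P(carrier) = 0.3·0.4000 / (0.3·0.4000 + 0.2·0.6000) ≈ 0.5000
After 'positive': P(carrier) = 0.3·0.5000 / (0.3·0.5000 + 0.2·0.5000) ≈ 0.6000

0.600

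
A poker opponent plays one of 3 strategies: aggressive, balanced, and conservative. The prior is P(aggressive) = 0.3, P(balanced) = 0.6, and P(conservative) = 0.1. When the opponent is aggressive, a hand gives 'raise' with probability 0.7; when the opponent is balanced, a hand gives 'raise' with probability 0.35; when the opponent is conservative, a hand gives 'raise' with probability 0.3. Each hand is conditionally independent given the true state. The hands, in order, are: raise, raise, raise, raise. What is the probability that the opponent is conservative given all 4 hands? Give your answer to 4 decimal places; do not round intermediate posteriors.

0.0099

After 'raise': normaliser = 0.7·0.3000 + 0.35·0.6000 + 0.3·0.1000; P(aggressive) ≈ 0.4667, P(balanced) ≈ 0.4667, P(conservative) ≈ 0.0667
After 'raise': normaliser = 0.7·0.4667 + 0.35·0.4667 + 0.3·0.0667; P(aggressive) ≈ 0.6405, P(balanced) ≈ 0.3203, P(conservative) ≈ 0.0392
After 'raise': normaliser = 0.7·0.6405 + 0.35·0.3203 + 0.3·0.0392; P(aggressive) ≈ 0.7836, P(balanced) ≈ 0.1959, P(conservative) ≈ 0.0206
After 'raise': normaliser = 0.7·0.7836 + 0.35·0.1959 + 0.3·0.0206; P(aggressive) ≈ 0.8801, P(balanced) ≈ 0.1100, P(conservative) ≈ 0.0099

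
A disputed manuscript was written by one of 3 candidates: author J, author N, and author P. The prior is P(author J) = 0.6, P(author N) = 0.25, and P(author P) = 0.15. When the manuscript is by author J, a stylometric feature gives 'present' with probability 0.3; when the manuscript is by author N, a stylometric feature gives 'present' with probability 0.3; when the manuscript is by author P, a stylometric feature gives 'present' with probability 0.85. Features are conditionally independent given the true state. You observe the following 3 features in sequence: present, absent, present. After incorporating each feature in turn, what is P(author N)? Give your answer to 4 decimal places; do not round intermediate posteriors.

0.2256

After 'present': normaliser = 0.3·0.6000 + 0.3·0.2500 + 0.85·0.1500; P(author J) ≈ 0.4706, P(author N) ≈ 0.1961, P(author P) ≈ 0.3333
After 'absent': normaliser = 0.7·0.4706 + 0.7·0.1961 + 0.15·0.3333; P(author J) ≈ 0.6376, P(author N) ≈ 0.2657, P(author P) ≈ 0.0968
After 'present': normaliser = 0.3·0.6376 + 0.3·0.2657 + 0.85·0.0968; P(author J) ≈ 0.5415, P(author N) ≈ 0.2256, P(author P) ≈ 0.2329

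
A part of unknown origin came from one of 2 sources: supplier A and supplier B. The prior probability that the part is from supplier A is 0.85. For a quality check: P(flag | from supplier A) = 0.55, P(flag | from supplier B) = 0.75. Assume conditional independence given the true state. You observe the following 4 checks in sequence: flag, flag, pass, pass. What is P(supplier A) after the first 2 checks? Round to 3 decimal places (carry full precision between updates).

0.753

After 'flag': P(supplier A) = 0.55·0.8500 / (0.55·0.8500 + 0.75·0.1500) ≈ 0.8060
After 'flag': P(supplier A) = 0.55·0.8060 / (0.55·0.8060 + 0.75·0.1940) ≈ 0.7529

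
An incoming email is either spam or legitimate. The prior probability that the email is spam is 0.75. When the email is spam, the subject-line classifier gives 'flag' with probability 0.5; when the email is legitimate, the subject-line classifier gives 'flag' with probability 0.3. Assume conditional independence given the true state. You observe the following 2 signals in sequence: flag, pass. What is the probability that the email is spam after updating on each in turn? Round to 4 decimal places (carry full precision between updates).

After 'flag': P(spam) = 0.5·0.7500 / (0.5·0.7500 + 0.3·0.2500) ≈ 0.8333
After 'pass': P(spam) = 0.5·0.8333 / (0.5·0.8333 + 0.7·0.1667) ≈ 0.7812

0.7813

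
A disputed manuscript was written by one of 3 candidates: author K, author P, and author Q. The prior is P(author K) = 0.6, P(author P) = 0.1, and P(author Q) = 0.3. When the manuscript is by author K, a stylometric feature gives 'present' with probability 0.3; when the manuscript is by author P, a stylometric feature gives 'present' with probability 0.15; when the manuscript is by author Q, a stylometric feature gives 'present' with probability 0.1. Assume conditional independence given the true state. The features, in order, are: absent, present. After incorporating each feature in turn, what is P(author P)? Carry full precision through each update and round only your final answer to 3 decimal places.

0.077

Apply Bayes' rule sequentially, carrying P(author P) forward.
After 'absent': normaliser = 0.7·0.6000 + 0.85·0.1000 + 0.9·0.3000; P(author K) ≈ 0.5419, P(author P) ≈ 0.1097, P(author Q) ≈ 0.3484
After 'present': normaliser = 0.3·0.5419 + 0.15·0.1097 + 0.1·0.3484; P(author K) ≈ 0.7602, P(author P) ≈ 0.0769, P(author Q) ≈ 0.1629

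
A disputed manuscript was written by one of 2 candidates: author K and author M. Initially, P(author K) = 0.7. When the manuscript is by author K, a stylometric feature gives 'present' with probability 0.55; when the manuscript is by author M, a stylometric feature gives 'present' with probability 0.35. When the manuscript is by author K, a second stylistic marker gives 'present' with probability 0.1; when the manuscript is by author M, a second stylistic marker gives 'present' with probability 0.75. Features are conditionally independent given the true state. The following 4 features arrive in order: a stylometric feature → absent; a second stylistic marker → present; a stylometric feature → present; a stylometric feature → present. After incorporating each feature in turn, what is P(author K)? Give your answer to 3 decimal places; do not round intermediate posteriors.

0.347

After a stylometric feature='absent': P(author K) = 0.45·0.7000 / (0.45·0.7000 + 0.65·0.3000) ≈ 0.6176
After a second stylistic marker='present': P(author K) = 0.1·0.6176 / (0.1·0.6176 + 0.75·0.3824) ≈ 0.1772
After a stylometric feature='present': P(author K) = 0.55·0.1772 / (0.55·0.1772 + 0.35·0.8228) ≈ 0.2529
After a stylometric feature='present': P(author K) = 0.55·0.2529 / (0.55·0.2529 + 0.35·0.7471) ≈ 0.3472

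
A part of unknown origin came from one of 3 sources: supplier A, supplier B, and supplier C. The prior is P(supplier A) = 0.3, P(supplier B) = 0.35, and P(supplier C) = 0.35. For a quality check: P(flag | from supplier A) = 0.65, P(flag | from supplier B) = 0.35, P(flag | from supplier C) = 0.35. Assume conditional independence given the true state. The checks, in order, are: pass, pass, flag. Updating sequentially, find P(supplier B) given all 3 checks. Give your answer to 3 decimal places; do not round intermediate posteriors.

0.406

After 'pass': normaliser = 0.35·0.3000 + 0.65·0.3500 + 0.65·0.3500; P(supplier A) ≈ 0.1875, P(supplier B) ≈ 0.4062, P(supplier C) ≈ 0.4062
After 'pass': normaliser = 0.35·0.1875 + 0.65·0.4062 + 0.65·0.4062; P(supplier A) ≈ 0.1105, P(supplier B) ≈ 0.4447, P(supplier C) ≈ 0.4447
After 'flag': normaliser = 0.65·0.1105 + 0.35·0.4447 + 0.35·0.4447; P(supplier A) ≈ 0.1875, P(supplier B) ≈ 0.4062, P(supplier C) ≈ 0.4062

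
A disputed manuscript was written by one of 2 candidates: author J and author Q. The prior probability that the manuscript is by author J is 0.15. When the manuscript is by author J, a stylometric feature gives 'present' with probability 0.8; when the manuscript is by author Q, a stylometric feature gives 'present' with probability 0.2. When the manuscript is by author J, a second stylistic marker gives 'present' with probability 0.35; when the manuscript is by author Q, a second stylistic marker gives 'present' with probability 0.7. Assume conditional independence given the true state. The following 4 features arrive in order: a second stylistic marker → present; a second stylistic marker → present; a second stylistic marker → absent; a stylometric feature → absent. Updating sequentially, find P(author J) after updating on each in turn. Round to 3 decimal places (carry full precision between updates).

After a second stylistic marker='present': P(author J) = 0.35·0.1500 / (0.35·0.1500 + 0.7·0.8500) ≈ 0.0811
After a second stylistic marker='present': P(author J) = 0.35·0.0811 / (0.35·0.0811 + 0.7·0.9189) ≈ 0.0423
After a second stylistic marker='absent': P(author J) = 0.65·0.0423 / (0.65·0.0423 + 0.3·0.9577) ≈ 0.0872
After a stylometric feature='absent': P(author J) = 0.2·0.0872 / (0.2·0.0872 + 0.8·0.9128) ≈ 0.0233

0.023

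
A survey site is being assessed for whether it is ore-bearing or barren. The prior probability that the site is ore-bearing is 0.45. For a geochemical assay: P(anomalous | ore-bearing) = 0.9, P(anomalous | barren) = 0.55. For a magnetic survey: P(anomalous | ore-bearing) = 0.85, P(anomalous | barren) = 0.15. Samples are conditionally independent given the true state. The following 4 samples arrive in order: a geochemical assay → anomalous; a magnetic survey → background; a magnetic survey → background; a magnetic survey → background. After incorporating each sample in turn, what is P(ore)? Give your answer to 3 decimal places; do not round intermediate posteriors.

0.007

After a geochemical assay='anomalous': P(ore) = 0.9·0.4500 / (0.9·0.4500 + 0.55·0.5500) ≈ 0.5724
After a magnetic survey='background': P(ore) = 0.15·0.5724 / (0.15·0.5724 + 0.85·0.4276) ≈ 0.1911
After a magnetic survey='background': P(ore) = 0.15·0.1911 / (0.15·0.1911 + 0.85·0.8089) ≈ 0.0400
After a magnetic survey='background': P(ore) = 0.15·0.0400 / (0.15·0.0400 + 0.85·0.9600) ≈ 0.0073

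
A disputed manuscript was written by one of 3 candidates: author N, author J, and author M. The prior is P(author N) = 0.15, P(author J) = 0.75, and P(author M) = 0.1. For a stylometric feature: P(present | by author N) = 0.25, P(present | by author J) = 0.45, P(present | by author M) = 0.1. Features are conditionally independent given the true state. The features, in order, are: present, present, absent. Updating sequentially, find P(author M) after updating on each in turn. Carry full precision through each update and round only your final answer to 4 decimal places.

After 'present': normaliser = 0.25·0.1500 + 0.45·0.7500 + 0.1·0.1000; P(author N) ≈ 0.0974, P(author J) ≈ 0.8766, P(author M) ≈ 0.0260
After 'present': normaliser = 0.25·0.0974 + 0.45·0.8766 + 0.1·0.0260; P(author N) ≈ 0.0578, P(author J) ≈ 0.9361, P(author M) ≈ 0.0062
After 'absent': normaliser = 0.75·0.0578 + 0.55·0.9361 + 0.9·0.0062; P(author N) ≈ 0.0769, P(author J) ≈ 0.9133, P(author M) ≈ 0.0098

0.0098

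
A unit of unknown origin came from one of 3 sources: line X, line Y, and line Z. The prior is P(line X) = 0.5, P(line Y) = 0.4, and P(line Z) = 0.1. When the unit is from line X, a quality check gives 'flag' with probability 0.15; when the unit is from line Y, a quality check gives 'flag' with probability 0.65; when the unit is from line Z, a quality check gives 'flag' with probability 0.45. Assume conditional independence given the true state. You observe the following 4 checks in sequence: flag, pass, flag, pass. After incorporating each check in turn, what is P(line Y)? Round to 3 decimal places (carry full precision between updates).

0.592

After 'flag': normaliser = 0.15·0.5000 + 0.65·0.4000 + 0.45·0.1000; P(line X) ≈ 0.1974, P(line Y) ≈ 0.6842, P(line Z) ≈ 0.1184
After 'pass': normaliser = 0.85·0.1974 + 0.35·0.6842 + 0.55·0.1184; P(line X) ≈ 0.3552, P(line Y) ≈ 0.5070, P(line Z) ≈ 0.1379
After 'flag': normaliser = 0.15·0.3552 + 0.65·0.5070 + 0.45·0.1379; P(line X) ≈ 0.1198, P(line Y) ≈ 0.7408, P(line Z) ≈ 0.1395
After 'pass': normaliser = 0.85·0.1198 + 0.35·0.7408 + 0.55·0.1395; P(line X) ≈ 0.2325, P(line Y) ≈ 0.5922, P(line Z) ≈ 0.1752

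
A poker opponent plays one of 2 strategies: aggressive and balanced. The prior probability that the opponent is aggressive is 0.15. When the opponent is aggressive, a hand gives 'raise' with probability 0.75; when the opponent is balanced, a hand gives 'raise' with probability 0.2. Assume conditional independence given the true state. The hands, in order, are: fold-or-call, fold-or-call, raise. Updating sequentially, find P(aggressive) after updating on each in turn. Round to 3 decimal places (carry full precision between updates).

0.061

After 'fold-or-call': P(aggressive) = 0.25·0.1500 / (0.25·0.1500 + 0.8·0.8500) ≈ 0.0523
After 'fold-or-call': P(aggressive) = 0.25·0.0523 / (0.25·0.0523 + 0.8·0.9477) ≈ 0.0169
After 'raise': P(aggressive) = 0.75·0.0169 / (0.75·0.0169 + 0.2·0.9831) ≈ 0.0607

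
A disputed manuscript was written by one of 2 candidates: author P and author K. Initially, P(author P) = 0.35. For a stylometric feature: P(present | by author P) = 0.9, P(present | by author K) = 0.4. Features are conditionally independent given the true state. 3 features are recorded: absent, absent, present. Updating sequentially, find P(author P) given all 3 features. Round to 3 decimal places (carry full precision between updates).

After 'absent': P(author P) = 0.1·0.3500 / (0.1·0.3500 + 0.6·0.6500) ≈ 0.0824
After 'absent': P(author P) = 0.1·0.0824 / (0.1·0.0824 + 0.6·0.9176) ≈ 0.0147
After 'present': P(author P) = 0.9·0.0147 / (0.9·0.0147 + 0.4·0.9853) ≈ 0.0326

0.033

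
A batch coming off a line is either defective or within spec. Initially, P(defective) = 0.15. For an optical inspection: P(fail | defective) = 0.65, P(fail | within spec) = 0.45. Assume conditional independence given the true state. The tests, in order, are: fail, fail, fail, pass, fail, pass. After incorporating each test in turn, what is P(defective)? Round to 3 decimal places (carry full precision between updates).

Each posterior becomes the prior for the next update.
After 'fail': P(defective) = 0.65·0.1500 / (0.65·0.1500 + 0.45·0.8500) ≈ 0.2031
After 'fail': P(defective) = 0.65·0.2031 / (0.65·0.2031 + 0.45·0.7969) ≈ 0.2691
After 'fail': P(defective) = 0.65·0.2691 / (0.65·0.2691 + 0.45·0.7309) ≈ 0.3472
After 'pass': P(defective) = 0.35·0.3472 / (0.35·0.3472 + 0.55·0.6528) ≈ 0.2529
After 'fail': P(defective) = 0.65·0.2529 / (0.65·0.2529 + 0.45·0.7471) ≈ 0.3283
After 'pass': P(defective) = 0.35·0.3283 / (0.35·0.3283 + 0.55·0.6717) ≈ 0.2373

0.237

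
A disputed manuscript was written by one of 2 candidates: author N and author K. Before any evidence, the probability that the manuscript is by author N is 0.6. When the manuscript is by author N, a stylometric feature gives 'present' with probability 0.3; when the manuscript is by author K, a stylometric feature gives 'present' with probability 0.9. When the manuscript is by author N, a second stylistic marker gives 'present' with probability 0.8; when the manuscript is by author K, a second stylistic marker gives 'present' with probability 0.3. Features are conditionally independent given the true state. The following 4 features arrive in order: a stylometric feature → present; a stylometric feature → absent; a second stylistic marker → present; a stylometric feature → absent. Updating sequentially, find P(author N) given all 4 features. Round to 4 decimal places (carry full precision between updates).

After a stylometric feature='present': P(author N) = 0.3·0.6000 / (0.3·0.6000 + 0.9·0.4000) ≈ 0.3333
After a stylometric feature='absent': P(author N) = 0.7·0.3333 / (0.7·0.3333 + 0.1·0.6667) ≈ 0.7778
After a second stylistic marker='present': P(author N) = 0.8·0.7778 / (0.8·0.7778 + 0.3·0.2222) ≈ 0.9032
After a stylometric feature='absent': P(author N) = 0.7·0.9032 / (0.7·0.9032 + 0.1·0.0968) ≈ 0.9849

0.9849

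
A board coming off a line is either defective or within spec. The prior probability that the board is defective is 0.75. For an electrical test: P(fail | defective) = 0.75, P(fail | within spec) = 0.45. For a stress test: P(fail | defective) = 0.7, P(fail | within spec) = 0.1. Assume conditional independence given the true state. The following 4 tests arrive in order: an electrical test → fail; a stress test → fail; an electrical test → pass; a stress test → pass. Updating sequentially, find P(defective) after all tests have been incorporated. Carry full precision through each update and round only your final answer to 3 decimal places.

After an electrical test='fail': P(defective) = 0.75·0.7500 / (0.75·0.7500 + 0.45·0.2500) ≈ 0.8333
After a stress test='fail': P(defective) = 0.7·0.8333 / (0.7·0.8333 + 0.1·0.1667) ≈ 0.9722
After an electrical test='pass': P(defective) = 0.25·0.9722 / (0.25·0.9722 + 0.55·0.0278) ≈ 0.9409
After a stress test='pass': P(defective) = 0.3·0.9409 / (0.3·0.9409 + 0.9·0.0591) ≈ 0.8413

0.841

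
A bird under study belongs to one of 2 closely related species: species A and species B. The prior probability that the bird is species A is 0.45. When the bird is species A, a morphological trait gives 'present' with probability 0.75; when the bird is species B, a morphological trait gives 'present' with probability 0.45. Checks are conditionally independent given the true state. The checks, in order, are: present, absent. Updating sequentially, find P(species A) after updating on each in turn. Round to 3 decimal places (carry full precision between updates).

0.383

After 'present': P(species A) = 0.75·0.4500 / (0.75·0.4500 + 0.45·0.5500) ≈ 0.5769
After 'absent': P(species A) = 0.25·0.5769 / (0.25·0.5769 + 0.55·0.4231) ≈ 0.3827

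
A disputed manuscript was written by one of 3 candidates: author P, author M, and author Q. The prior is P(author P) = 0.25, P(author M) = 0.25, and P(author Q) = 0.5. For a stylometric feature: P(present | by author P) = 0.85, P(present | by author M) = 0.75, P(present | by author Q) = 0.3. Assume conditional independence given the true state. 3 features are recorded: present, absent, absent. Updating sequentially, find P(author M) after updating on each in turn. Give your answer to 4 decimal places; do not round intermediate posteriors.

0.1302

After 'present': normaliser = 0.85·0.2500 + 0.75·0.2500 + 0.3·0.5000; P(author P) ≈ 0.3864, P(author M) ≈ 0.3409, P(author Q) ≈ 0.2727
After 'absent': normaliser = 0.15·0.3864 + 0.25·0.3409 + 0.7·0.2727; P(author P) ≈ 0.1735, P(author M) ≈ 0.2551, P(author Q) ≈ 0.5714
After 'absent': normaliser = 0.15·0.1735 + 0.25·0.2551 + 0.7·0.5714; P(author P) ≈ 0.0531, P(author M) ≈ 0.1302, P(author Q) ≈ 0.8167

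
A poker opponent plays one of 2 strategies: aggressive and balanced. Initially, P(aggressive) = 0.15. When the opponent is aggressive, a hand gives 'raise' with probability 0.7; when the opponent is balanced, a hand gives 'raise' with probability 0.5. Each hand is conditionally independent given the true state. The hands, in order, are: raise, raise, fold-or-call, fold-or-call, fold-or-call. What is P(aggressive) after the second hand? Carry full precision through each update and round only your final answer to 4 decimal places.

0.2570

Each posterior becomes the prior for the next update.
After 'raise': P(aggressive) = 0.7·0.1500 / (0.7·0.1500 + 0.5·0.8500) ≈ 0.1981
After 'raise': P(aggressive) = 0.7·0.1981 / (0.7·0.1981 + 0.5·0.8019) ≈ 0.2570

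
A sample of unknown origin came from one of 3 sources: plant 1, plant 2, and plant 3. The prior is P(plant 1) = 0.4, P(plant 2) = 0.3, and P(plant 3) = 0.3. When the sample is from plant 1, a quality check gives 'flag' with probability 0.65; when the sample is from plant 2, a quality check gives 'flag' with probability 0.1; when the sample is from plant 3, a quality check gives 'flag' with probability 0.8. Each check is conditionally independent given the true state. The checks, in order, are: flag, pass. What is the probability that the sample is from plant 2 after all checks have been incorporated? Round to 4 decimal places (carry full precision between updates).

Apply Bayes' rule sequentially, carrying P(plant 2) forward.
After 'flag': normaliser = 0.65·0.4000 + 0.1·0.3000 + 0.8·0.3000; P(plant 1) ≈ 0.4906, P(plant 2) ≈ 0.0566, P(plant 3) ≈ 0.4528
After 'pass': normaliser = 0.35·0.4906 + 0.9·0.0566 + 0.2·0.4528; P(plant 1) ≈ 0.5482, P(plant 2) ≈ 0.1627, P(plant 3) ≈ 0.2892

0.1627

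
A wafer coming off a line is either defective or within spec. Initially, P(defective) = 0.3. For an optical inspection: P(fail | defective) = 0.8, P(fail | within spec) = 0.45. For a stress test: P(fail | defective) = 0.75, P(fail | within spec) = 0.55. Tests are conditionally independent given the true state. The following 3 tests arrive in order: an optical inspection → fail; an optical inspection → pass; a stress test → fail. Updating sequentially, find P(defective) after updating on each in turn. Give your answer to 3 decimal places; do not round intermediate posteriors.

After an optical inspection='fail': P(defective) = 0.8·0.3000 / (0.8·0.3000 + 0.45·0.7000) ≈ 0.4324
After an optical inspection='pass': P(defective) = 0.2·0.4324 / (0.2·0.4324 + 0.55·0.5676) ≈ 0.2169
After a stress test='fail': P(defective) = 0.75·0.2169 / (0.75·0.2169 + 0.55·0.7831) ≈ 0.2742

0.274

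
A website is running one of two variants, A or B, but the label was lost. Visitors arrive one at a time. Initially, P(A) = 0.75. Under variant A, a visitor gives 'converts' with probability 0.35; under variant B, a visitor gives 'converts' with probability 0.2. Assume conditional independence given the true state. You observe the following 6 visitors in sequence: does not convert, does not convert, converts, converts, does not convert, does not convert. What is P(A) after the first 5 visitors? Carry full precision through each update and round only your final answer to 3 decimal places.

After 'does not convert': P(A) = 0.65·0.7500 / (0.65·0.7500 + 0.8·0.2500) ≈ 0.7091
After 'does not convert': P(A) = 0.65·0.7091 / (0.65·0.7091 + 0.8·0.2909) ≈ 0.6645
After 'converts': P(A) = 0.35·0.6645 / (0.35·0.6645 + 0.2·0.3355) ≈ 0.7761
After 'converts': P(A) = 0.35·0.7761 / (0.35·0.7761 + 0.2·0.2239) ≈ 0.8585
After 'does not convert': P(A) = 0.65·0.8585 / (0.65·0.8585 + 0.8·0.1415) ≈ 0.8313

0.831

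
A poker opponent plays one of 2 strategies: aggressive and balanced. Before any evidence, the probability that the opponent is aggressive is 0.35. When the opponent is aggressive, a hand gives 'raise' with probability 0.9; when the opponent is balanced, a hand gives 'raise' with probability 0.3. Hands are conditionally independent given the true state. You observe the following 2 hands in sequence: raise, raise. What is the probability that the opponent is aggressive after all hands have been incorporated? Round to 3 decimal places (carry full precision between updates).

After 'raise': P(aggressive) = 0.9·0.3500 / (0.9·0.3500 + 0.3·0.6500) ≈ 0.6176
After 'raise': P(aggressive) = 0.9·0.6176 / (0.9·0.6176 + 0.3·0.3824) ≈ 0.8289

0.829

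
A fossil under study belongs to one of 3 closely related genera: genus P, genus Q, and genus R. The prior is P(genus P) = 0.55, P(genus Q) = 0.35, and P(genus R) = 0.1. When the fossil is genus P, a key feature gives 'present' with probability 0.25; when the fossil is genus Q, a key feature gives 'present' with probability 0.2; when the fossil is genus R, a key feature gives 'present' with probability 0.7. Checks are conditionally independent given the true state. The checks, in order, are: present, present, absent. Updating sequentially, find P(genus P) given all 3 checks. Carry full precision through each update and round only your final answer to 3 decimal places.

After 'present': normaliser = 0.25·0.5500 + 0.2·0.3500 + 0.7·0.1000; P(genus P) ≈ 0.4955, P(genus Q) ≈ 0.2523, P(genus R) ≈ 0.2523
After 'present': normaliser = 0.25·0.4955 + 0.2·0.2523 + 0.7·0.2523; P(genus P) ≈ 0.3530, P(genus Q) ≈ 0.1438, P(genus R) ≈ 0.5032
After 'absent': normaliser = 0.75·0.3530 + 0.8·0.1438 + 0.3·0.5032; P(genus P) ≈ 0.4989, P(genus Q) ≈ 0.2167, P(genus R) ≈ 0.2844

0.499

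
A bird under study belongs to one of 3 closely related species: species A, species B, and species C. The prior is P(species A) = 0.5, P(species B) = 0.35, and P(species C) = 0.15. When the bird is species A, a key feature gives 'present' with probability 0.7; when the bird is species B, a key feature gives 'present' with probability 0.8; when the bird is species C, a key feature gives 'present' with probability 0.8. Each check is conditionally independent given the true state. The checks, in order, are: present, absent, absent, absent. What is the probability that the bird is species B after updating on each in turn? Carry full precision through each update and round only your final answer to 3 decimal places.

After 'present': normaliser = 0.7·0.5000 + 0.8·0.3500 + 0.8·0.1500; P(species A) ≈ 0.4667, P(species B) ≈ 0.3733, P(species C) ≈ 0.1600
After 'absent': normaliser = 0.3·0.4667 + 0.2·0.3733 + 0.2·0.1600; P(species A) ≈ 0.5676, P(species B) ≈ 0.3027, P(species C) ≈ 0.1297
After 'absent': normaliser = 0.3·0.5676 + 0.2·0.3027 + 0.2·0.1297; P(species A) ≈ 0.6632, P(species B) ≈ 0.2358, P(species C) ≈ 0.1011
After 'absent': normaliser = 0.3·0.6632 + 0.2·0.2358 + 0.2·0.1011; P(species A) ≈ 0.7470, P(species B) ≈ 0.1771, P(species C) ≈ 0.0759

0.177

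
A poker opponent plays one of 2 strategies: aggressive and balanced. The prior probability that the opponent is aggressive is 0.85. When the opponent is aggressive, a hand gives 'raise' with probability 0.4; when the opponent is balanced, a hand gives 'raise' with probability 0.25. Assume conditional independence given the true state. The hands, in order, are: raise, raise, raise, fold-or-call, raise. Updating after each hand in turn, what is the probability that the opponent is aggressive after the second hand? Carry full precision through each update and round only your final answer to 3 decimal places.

After 'raise': P(aggressive) = 0.4·0.8500 / (0.4·0.8500 + 0.25·0.1500) ≈ 0.9007
After 'raise': P(aggressive) = 0.4·0.9007 / (0.4·0.9007 + 0.25·0.0993) ≈ 0.9355

0.936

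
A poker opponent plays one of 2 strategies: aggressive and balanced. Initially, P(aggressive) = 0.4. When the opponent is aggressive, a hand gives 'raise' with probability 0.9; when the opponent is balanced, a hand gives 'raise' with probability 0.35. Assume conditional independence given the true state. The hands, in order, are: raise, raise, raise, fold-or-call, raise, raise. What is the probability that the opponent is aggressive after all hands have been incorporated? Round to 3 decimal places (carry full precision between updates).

After 'raise': P(aggressive) = 0.9·0.4000 / (0.9·0.4000 + 0.35·0.6000) ≈ 0.6316
After 'raise': P(aggressive) = 0.9·0.6316 / (0.9·0.6316 + 0.35·0.3684) ≈ 0.8151
After 'raise': P(aggressive) = 0.9·0.8151 / (0.9·0.8151 + 0.35·0.1849) ≈ 0.9189
After 'fold-or-call': P(aggressive) = 0.1·0.9189 / (0.1·0.9189 + 0.65·0.0811) ≈ 0.6356
After 'raise': P(aggressive) = 0.9·0.6356 / (0.9·0.6356 + 0.35·0.3644) ≈ 0.8177
After 'raise': P(aggressive) = 0.9·0.8177 / (0.9·0.8177 + 0.35·0.1823) ≈ 0.9202

0.920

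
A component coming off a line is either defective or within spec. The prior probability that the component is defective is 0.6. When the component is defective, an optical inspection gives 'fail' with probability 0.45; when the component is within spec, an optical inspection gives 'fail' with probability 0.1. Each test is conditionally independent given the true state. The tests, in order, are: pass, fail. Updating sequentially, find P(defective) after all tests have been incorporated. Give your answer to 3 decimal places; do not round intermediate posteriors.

Each posterior becomes the prior for the next update.
After 'pass': P(defective) = 0.55·0.6000 / (0.55·0.6000 + 0.9·0.4000) ≈ 0.4783
After 'fail': P(defective) = 0.45·0.4783 / (0.45·0.4783 + 0.1·0.5217) ≈ 0.8049

0.805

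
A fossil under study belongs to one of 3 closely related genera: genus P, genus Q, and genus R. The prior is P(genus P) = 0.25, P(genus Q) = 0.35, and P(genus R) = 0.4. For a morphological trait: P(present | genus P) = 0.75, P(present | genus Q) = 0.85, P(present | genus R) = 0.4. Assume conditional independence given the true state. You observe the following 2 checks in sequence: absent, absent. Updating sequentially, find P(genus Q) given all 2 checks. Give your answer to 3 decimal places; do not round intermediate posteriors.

0.047

Apply Bayes' rule sequentially, carrying P(genus Q) forward.
After 'absent': normaliser = 0.25·0.2500 + 0.15·0.3500 + 0.6·0.4000; P(genus P) ≈ 0.1761, P(genus Q) ≈ 0.1479, P(genus R) ≈ 0.6761
After 'absent': normaliser = 0.25·0.1761 + 0.15·0.1479 + 0.6·0.6761; P(genus P) ≈ 0.0933, P(genus Q) ≈ 0.0470, P(genus R) ≈ 0.8597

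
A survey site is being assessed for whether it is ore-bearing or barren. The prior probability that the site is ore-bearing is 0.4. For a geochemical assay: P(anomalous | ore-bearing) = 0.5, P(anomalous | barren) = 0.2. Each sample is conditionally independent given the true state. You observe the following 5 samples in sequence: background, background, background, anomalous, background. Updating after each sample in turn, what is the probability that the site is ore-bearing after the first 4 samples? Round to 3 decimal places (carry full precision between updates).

0.289

After 'background': P(ore) = 0.5·0.4000 / (0.5·0.4000 + 0.8·0.6000) ≈ 0.2941
After 'background': P(ore) = 0.5·0.2941 / (0.5·0.2941 + 0.8·0.7059) ≈ 0.2066
After 'background': P(ore) = 0.5·0.2066 / (0.5·0.2066 + 0.8·0.7934) ≈ 0.1400
After 'anomalous': P(ore) = 0.5·0.1400 / (0.5·0.1400 + 0.2·0.8600) ≈ 0.2892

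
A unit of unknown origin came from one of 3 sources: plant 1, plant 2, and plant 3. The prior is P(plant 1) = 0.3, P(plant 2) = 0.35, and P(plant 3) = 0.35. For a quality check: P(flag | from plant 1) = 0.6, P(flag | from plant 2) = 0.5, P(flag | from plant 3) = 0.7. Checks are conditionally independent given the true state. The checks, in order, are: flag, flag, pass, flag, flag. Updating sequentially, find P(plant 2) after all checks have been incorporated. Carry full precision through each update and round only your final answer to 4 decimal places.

0.2116

Each posterior becomes the prior for the next update.
After 'flag': normaliser = 0.6·0.3000 + 0.5·0.3500 + 0.7·0.3500; P(plant 1) ≈ 0.3000, P(plant 2) ≈ 0.2917, P(plant 3) ≈ 0.4083
After 'flag': normaliser = 0.6·0.3000 + 0.5·0.2917 + 0.7·0.4083; P(plant 1) ≈ 0.2943, P(plant 2) ≈ 0.2384, P(plant 3) ≈ 0.4673
After 'pass': normaliser = 0.4·0.2943 + 0.5·0.2384 + 0.3·0.4673; P(plant 1) ≈ 0.3121, P(plant 2) ≈ 0.3161, P(plant 3) ≈ 0.3717
After 'flag': normaliser = 0.6·0.3121 + 0.5·0.3161 + 0.7·0.3717; P(plant 1) ≈ 0.3093, P(plant 2) ≈ 0.2610, P(plant 3) ≈ 0.4297
After 'flag': normaliser = 0.6·0.3093 + 0.5·0.2610 + 0.7·0.4297; P(plant 1) ≈ 0.3008, P(plant 2) ≈ 0.2116, P(plant 3) ≈ 0.4876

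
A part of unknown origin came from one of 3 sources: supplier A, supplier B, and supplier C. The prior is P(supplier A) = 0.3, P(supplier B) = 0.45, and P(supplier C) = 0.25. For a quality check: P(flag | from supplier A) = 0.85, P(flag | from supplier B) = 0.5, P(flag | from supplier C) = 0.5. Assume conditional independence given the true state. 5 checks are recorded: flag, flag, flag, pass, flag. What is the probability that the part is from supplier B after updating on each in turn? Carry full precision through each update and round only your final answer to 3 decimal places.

0.310

After 'flag': normaliser = 0.85·0.3000 + 0.5·0.4500 + 0.5·0.2500; P(supplier A) ≈ 0.4215, P(supplier B) ≈ 0.3719, P(supplier C) ≈ 0.2066
After 'flag': normaliser = 0.85·0.4215 + 0.5·0.3719 + 0.5·0.2066; P(supplier A) ≈ 0.5533, P(supplier B) ≈ 0.2872, P(supplier C) ≈ 0.1595
After 'flag': normaliser = 0.85·0.5533 + 0.5·0.2872 + 0.5·0.1595; P(supplier A) ≈ 0.6780, P(supplier B) ≈ 0.2070, P(supplier C) ≈ 0.1150
After 'pass': normaliser = 0.15·0.6780 + 0.5·0.2070 + 0.5·0.1150; P(supplier A) ≈ 0.3871, P(supplier B) ≈ 0.3940, P(supplier C) ≈ 0.2189
After 'flag': normaliser = 0.85·0.3871 + 0.5·0.3940 + 0.5·0.2189; P(supplier A) ≈ 0.5178, P(supplier B) ≈ 0.3100, P(supplier C) ≈ 0.1722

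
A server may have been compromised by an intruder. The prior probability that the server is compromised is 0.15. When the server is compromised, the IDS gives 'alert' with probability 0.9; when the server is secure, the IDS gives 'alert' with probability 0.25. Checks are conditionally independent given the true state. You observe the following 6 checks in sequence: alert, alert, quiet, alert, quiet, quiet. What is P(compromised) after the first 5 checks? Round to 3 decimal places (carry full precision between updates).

After 'alert': P(compromised) = 0.9·0.1500 / (0.9·0.1500 + 0.25·0.8500) ≈ 0.3885
After 'alert': P(compromised) = 0.9·0.3885 / (0.9·0.3885 + 0.25·0.6115) ≈ 0.6958
After 'quiet': P(compromised) = 0.1·0.6958 / (0.1·0.6958 + 0.75·0.3042) ≈ 0.2337
After 'alert': P(compromised) = 0.9·0.2337 / (0.9·0.2337 + 0.25·0.7663) ≈ 0.5233
After 'quiet': P(compromised) = 0.1·0.5233 / (0.1·0.5233 + 0.75·0.4767) ≈ 0.1277

0.128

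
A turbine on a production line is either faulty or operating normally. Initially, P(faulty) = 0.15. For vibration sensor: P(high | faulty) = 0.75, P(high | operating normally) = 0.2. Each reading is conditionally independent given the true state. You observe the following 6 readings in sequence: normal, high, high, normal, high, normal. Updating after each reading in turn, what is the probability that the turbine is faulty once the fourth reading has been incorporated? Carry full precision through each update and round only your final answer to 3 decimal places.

0.195

After 'normal': P(faulty) = 0.25·0.1500 / (0.25·0.1500 + 0.8·0.8500) ≈ 0.0523
After 'high': P(faulty) = 0.75·0.0523 / (0.75·0.0523 + 0.2·0.9477) ≈ 0.1714
After 'high': P(faulty) = 0.75·0.1714 / (0.75·0.1714 + 0.2·0.8286) ≈ 0.4368
After 'normal': P(faulty) = 0.25·0.4368 / (0.25·0.4368 + 0.8·0.5632) ≈ 0.1951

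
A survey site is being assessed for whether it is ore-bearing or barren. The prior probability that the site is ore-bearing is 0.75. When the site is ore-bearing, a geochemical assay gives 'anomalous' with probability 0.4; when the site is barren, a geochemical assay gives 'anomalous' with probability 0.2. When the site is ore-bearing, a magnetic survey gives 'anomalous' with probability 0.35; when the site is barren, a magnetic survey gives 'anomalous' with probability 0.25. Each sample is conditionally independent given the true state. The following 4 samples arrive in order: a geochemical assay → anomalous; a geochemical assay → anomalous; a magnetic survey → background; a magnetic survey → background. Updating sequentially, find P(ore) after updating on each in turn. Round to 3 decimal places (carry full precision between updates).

After a geochemical assay='anomalous': P(ore) = 0.4·0.7500 / (0.4·0.7500 + 0.2·0.2500) ≈ 0.8571
After a geochemical assay='anomalous': P(ore) = 0.4·0.8571 / (0.4·0.8571 + 0.2·0.1429) ≈ 0.9231
After a magnetic survey='background': P(ore) = 0.65·0.9231 / (0.65·0.9231 + 0.75·0.0769) ≈ 0.9123
After a magnetic survey='background': P(ore) = 0.65·0.9123 / (0.65·0.9123 + 0.75·0.0877) ≈ 0.9001

0.900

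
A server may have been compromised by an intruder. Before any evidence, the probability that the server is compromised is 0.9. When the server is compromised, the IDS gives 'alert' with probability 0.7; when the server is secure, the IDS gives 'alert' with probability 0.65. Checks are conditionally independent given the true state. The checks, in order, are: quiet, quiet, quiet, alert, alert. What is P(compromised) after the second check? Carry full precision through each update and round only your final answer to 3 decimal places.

0.869

Apply Bayes' rule sequentially, carrying P(compromised) forward.
After 'quiet': P(compromised) = 0.3·0.9000 / (0.3·0.9000 + 0.35·0.1000) ≈ 0.8852
After 'quiet': P(compromised) = 0.3·0.8852 / (0.3·0.8852 + 0.35·0.1148) ≈ 0.8686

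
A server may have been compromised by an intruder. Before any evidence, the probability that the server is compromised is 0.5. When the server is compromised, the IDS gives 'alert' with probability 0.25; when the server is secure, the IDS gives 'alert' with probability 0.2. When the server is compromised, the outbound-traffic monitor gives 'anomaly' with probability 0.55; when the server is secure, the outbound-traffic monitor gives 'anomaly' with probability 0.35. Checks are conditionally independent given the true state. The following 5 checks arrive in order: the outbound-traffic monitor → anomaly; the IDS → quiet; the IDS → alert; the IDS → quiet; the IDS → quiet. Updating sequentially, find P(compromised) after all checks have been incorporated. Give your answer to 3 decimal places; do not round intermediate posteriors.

After the outbound-traffic monitor='anomaly': P(compromised) = 0.55·0.5000 / (0.55·0.5000 + 0.35·0.5000) ≈ 0.6111
After the IDS='quiet': P(compromised) = 0.75·0.6111 / (0.75·0.6111 + 0.8·0.3889) ≈ 0.5957
After the IDS='alert': P(compromised) = 0.25·0.5957 / (0.25·0.5957 + 0.2·0.4043) ≈ 0.6481
After the IDS='quiet': P(compromised) = 0.75·0.6481 / (0.75·0.6481 + 0.8·0.3519) ≈ 0.6332
After the IDS='quiet': P(compromised) = 0.75·0.6332 / (0.75·0.6332 + 0.8·0.3668) ≈ 0.6181

0.618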